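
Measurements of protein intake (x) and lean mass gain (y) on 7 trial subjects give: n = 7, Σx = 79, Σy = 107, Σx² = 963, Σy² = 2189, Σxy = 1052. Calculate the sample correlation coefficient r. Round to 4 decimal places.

-0.7825

Numerator: nΣxy − (Σx)(Σy) = 7·1052 − (79)(107) = -1089
Denominator: √[(nΣx²−(Σx)²)(nΣy²−(Σy)²)]
  nΣx²−(Σx)² = 7·963 − 6241 = 500;  nΣy²−(Σy)² = 7·2189 − 11449 = 3874
  √(500·3874) = √1937000 = 1391.7615
r = -1089 / 1391.7615 = -0.7825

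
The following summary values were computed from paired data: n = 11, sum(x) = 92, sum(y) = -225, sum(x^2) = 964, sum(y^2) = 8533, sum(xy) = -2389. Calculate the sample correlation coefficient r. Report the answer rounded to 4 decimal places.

Numerator: nΣxy − (Σx)(Σy) = 11·(-2389) − (92)(-225) = -5579
Denominator: √[(nΣx²−(Σx)²)(nΣy²−(Σy)²)]
  nΣx²−(Σx)² = 11·964 − 8464 = 2140;  nΣy²−(Σy)² = 11·8533 − 50625 = 43238
  √(2140·43238) = √92529320 = 9619.2162
r = -5579 / 9619.2162 = -0.5800

-0.5800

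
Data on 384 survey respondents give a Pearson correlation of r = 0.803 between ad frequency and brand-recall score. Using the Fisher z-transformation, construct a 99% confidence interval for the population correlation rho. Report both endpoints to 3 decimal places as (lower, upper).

z_r = atanh(0.803) = 1.107002;  SE = 1/√(n−3) = 1/√381 = 0.051232
z-limits: 1.107002 ± 2.576·0.051232 = 1.107002 ± 0.131974 = [0.975028, 1.238976]
ρ-limits: (tanh 0.975028, tanh 1.238976) = (0.751, 0.845)

(0.751, 0.845)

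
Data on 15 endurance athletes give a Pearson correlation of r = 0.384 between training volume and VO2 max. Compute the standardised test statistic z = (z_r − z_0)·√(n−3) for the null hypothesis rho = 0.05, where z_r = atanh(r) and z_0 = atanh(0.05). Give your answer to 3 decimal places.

z_r = atanh(0.384) = 0.404743,  z_0 = atanh(0.05) = 0.050042
SE = 1/√(n−3) = 1/√12 = 0.288675
z = (z_r − z_0)/SE = (0.404743 − 0.050042) / 0.288675 = 0.354701 / 0.288675 = 1.229

1.229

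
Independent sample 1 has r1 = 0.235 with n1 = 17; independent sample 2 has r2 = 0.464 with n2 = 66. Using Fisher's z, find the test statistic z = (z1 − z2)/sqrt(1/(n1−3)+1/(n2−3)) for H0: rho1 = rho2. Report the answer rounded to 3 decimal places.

Fisher z-transforms: z1 = atanh(0.235) = 0.239475, z2 = atanh(0.464) = 0.502397; difference d = -0.262922
Var(d) = 1/14 + 1/63 = 0.0714286 + 0.0158730 = 0.0873016
z = d/√Var(d) = -0.262922 / √0.0873016 = -0.262922 / 0.295468 = -0.890

-0.890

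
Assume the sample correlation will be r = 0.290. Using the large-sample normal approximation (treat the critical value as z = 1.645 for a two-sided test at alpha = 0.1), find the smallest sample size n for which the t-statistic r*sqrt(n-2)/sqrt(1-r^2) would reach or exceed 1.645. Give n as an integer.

32

r√(n−2)/√(1−r²) ≥ 1.645  ⇔  n−2 ≥ (1.645)²·(1−r²)/r²
(1−r²)/r² = (1−0.084100)/0.084100 = 10.8906
n ≥ 2 + 2.706025·10.8906 = 2 + 29.4702 = 31.4702
⌈31.4702⌉ = 32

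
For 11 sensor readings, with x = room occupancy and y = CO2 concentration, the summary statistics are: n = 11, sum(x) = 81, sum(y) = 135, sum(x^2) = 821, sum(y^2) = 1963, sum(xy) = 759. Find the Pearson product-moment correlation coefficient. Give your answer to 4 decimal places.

Numerator: nΣxy − (Σx)(Σy) = 11·759 − (81)(135) = -2586
Denominator: √[(nΣx²−(Σx)²)(nΣy²−(Σy)²)]
  nΣx²−(Σx)² = 11·821 − 6561 = 2470;  nΣy²−(Σy)² = 11·1963 − 18225 = 3368
  √(2470·3368) = √8318960 = 2884.2607
r = -2586 / 2884.2607 = -0.8966

-0.8966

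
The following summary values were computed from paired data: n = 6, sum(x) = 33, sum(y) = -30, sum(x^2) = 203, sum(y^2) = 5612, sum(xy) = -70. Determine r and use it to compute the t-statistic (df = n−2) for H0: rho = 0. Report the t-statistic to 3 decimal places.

S_xy = nΣxy − ΣxΣy = 6·(-70) − 33·(-30) = -420 − (-990) = 570
S_xx = nΣx² − (Σx)² = 6·203 − 33² = 1218 − 1089 = 129
S_yy = nΣy² − (Σy)² = 6·5612 − (-30)² = 33672 − 900 = 32772
r = S_xy / √(S_xx·S_yy) = 570 / √(129·32772) = 570 / √4227588 = 570 / 2056.1099 = 0.2772
t = r·√(n−2)/√(1−r²) = 0.2772·√4 / √(1−0.076840) = 0.554400 / 0.960812 = 0.577

0.577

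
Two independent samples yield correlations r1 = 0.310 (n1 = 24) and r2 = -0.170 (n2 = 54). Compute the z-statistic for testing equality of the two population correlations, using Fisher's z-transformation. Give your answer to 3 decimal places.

z1 = atanh(0.310) = 0.320545,  z2 = atanh(-0.170) = -0.171667
SE = √(1/(n1−3) + 1/(n2−3)) = √(1/21 + 1/51) = √(0.0476190 + 0.0196078) = √0.0672268 = 0.259281
z = (z1 − z2)/SE = (0.320545 − (-0.171667)) / 0.259281 = 0.492212 / 0.259281 = 1.898

1.898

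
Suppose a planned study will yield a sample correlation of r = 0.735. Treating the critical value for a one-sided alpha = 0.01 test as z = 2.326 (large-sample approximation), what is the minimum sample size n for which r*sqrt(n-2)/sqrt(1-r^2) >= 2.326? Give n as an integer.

Need r·√(n−2)/√(1−r²) ≥ 2.326
√(n−2) ≥ 2.326·√(1−0.540225) / 0.735 = 2.326·0.678067 / 0.735 = 2.1458
n−2 ≥ 4.6045  ⇒  n ≥ 6.6045
Smallest integer n = 7

7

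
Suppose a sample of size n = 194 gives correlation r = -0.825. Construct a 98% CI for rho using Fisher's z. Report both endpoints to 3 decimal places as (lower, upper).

z_r = atanh(-0.825) = -1.172275;  SE = 1/√(n−3) = 1/√191 = 0.072357
z-limits: -1.172275 ± 2.326·0.072357 = -1.172275 ± 0.168302 = [-1.340577, -1.003973]
ρ-limits: (tanh -1.340577, tanh -1.003973) = (-0.872, -0.763)

(-0.872, -0.763)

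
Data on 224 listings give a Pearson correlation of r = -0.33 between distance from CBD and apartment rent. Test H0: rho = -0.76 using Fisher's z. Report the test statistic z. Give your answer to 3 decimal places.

9.713

z_r = atanh(-0.33) = -0.342828,  z_0 = atanh(-0.76) = -0.996215
SE = 1/√(n−3) = 1/√221 = 0.067267
z = (z_r − z_0)/SE = (-0.342828 − (-0.996215)) / 0.067267 = 0.653387 / 0.067267 = 9.713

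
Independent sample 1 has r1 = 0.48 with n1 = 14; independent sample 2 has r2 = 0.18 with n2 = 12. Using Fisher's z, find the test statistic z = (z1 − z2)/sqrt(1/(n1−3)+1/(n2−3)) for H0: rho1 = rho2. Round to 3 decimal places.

z1 = atanh(0.48) = 0.522984,  z2 = atanh(0.18) = 0.181983
SE = √(1/(n1−3) + 1/(n2−3)) = √(1/11 + 1/9) = √(0.0909091 + 0.1111111) = √0.2020202 = 0.449467
z = (z1 − z2)/SE = (0.522984 − 0.181983) / 0.449467 = 0.341001 / 0.449467 = 0.759

0.759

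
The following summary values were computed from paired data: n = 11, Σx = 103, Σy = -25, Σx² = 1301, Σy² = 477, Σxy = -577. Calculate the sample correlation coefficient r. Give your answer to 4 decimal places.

-0.9119

S_xy = nΣxy − ΣxΣy = 11·(-577) − 103·(-25) = -6347 − (-2575) = -3772
S_xx = nΣx² − (Σx)² = 11·1301 − 103² = 14311 − 10609 = 3702
S_yy = nΣy² − (Σy)² = 11·477 − (-25)² = 5247 − 625 = 4622
r = S_xy / √(S_xx·S_yy) = -3772 / √(3702·4622) = -3772 / √17110644 = -3772 / 4136.5014 = -0.9119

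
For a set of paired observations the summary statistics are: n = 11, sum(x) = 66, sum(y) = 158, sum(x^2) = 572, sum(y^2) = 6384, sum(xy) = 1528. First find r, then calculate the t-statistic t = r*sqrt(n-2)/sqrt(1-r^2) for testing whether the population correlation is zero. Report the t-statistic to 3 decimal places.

2.794

S_xy = nΣxy − ΣxΣy = 11·1528 − 66·158 = 16808 − 10428 = 6380
S_xx = nΣx² − (Σx)² = 11·572 − 66² = 6292 − 4356 = 1936
S_yy = nΣy² − (Σy)² = 11·6384 − 158² = 70224 − 24964 = 45260
r = S_xy / √(S_xx·S_yy) = 6380 / √(1936·45260) = 6380 / √87623360 = 6380 / 9360.7350 = 0.6816
t = r·√(n−2)/√(1−r²) = 0.6816·√9 / √(1−0.464579) = 2.044800 / 0.731725 = 2.794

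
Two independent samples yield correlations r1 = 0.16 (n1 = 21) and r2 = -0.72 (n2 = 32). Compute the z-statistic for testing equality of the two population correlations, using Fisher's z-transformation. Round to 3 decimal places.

Fisher z-transforms: z1 = atanh(0.16) = 0.161387, z2 = atanh(-0.72) = -0.907645; difference d = 1.069032
Var(d) = 1/18 + 1/29 = 0.0555556 + 0.0344828 = 0.0900384
z = d/√Var(d) = 1.069032 / √0.0900384 = 1.069032 / 0.300064 = 3.563

3.563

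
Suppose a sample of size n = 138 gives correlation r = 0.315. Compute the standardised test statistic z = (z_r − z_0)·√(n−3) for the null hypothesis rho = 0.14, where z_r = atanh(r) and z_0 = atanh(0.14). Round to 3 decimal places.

2.151

Fisher z: atanh(0.315) = 0.326087, atanh(0.14) = 0.140926
z = (z_r − z_0)·√(n−3) = (0.326087 − 0.140926)·√135 = 0.185161 · 11.618950 = 2.151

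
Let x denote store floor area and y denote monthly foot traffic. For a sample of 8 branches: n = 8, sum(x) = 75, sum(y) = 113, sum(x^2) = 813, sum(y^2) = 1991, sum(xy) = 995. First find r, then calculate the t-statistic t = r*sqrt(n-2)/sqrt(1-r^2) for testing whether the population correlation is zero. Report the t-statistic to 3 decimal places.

-0.796

Numerator: nΣxy − (Σx)(Σy) = 8·995 − (75)(113) = -515
Denominator: √[(nΣx²−(Σx)²)(nΣy²−(Σy)²)]
  nΣx²−(Σx)² = 8·813 − 5625 = 879;  nΣy²−(Σy)² = 8·1991 − 12769 = 3159
  √(879·3159) = √2776761 = 1666.3616
r = -515 / 1666.3616 = -0.3091
t = r·√(n−2)/√(1−r²) = -0.3091·√6 / √(1−0.095543) = -0.757137 / 0.951029 = -0.796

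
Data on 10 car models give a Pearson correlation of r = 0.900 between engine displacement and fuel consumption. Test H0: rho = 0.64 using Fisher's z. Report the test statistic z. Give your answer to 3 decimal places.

1.889

Fisher z: atanh(0.900) = 1.472219, atanh(0.64) = 0.758174
z = (z_r − z_0)·√(n−3) = (1.472219 − 0.758174)·√7 = 0.714045 · 2.645751 = 1.889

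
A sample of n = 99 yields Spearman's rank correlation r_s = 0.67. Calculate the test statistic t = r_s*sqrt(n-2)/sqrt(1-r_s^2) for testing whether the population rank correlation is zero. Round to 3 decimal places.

8.889

t = r_s·√(n−2) / √(1−r_s²) with r_s = 0.67, n = 99
  = 0.67·√97 / √(1 − 0.4489)
  = 0.67·9.848858 / 0.742361
  = 6.598735 / 0.742361 = 8.889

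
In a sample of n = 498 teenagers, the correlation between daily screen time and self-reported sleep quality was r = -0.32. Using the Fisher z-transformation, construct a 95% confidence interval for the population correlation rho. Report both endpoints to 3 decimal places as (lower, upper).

Fisher z: z_r = atanh(r) = ½·ln((1+(-0.32))/(1−(-0.32))) = -0.331647
SE(z) = 1/√(n−3) = 1/√495 = 0.044947
95% ⇒ z* = 1.960; margin = 1.960·0.044947 = 0.088096
CI on z-scale: (-0.419743, -0.243551)
Back-transform: tanh(-0.419743) = -0.396714, tanh(-0.243551) = -0.238847

(-0.397, -0.239)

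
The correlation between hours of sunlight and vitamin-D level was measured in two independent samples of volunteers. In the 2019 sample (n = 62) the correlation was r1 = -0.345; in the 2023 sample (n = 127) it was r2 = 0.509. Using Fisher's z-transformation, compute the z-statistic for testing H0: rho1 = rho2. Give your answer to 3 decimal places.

-5.824

z1 = atanh(-0.345) = -0.359757,  z2 = atanh(0.509) = 0.561379
SE = √(1/(n1−3) + 1/(n2−3)) = √(1/59 + 1/124) = √(0.0169492 + 0.0080645) = √0.0250137 = 0.158157
z = (z1 − z2)/SE = (-0.359757 − 0.561379) / 0.158157 = -0.921136 / 0.158157 = -5.824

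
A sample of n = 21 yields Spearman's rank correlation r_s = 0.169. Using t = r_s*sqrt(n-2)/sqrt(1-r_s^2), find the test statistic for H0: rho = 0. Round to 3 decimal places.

1 − r_s² = 1 − 0.028561 = 0.971439;  √(1−r_s²) = 0.985616
√(n−2) = √19 = 4.358899
t = r_s·√(n−2)/√(1−r_s²) = 0.169 · 4.358899 / 0.985616 = 0.747

0.747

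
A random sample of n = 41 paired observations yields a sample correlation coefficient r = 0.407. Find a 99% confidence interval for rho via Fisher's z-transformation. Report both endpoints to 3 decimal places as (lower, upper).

(0.014, 0.691)

Fisher z: z_r = atanh(r) = ½·ln((1+0.407)/(1−0.407)) = 0.432010
SE(z) = 1/√(n−3) = 1/√38 = 0.162221
99% ⇒ z* = 2.576; margin = 2.576·0.162221 = 0.417881
CI on z-scale: (0.014129, 0.849891)
Back-transform: tanh(0.014129) = 0.014128, tanh(0.849891) = 0.691013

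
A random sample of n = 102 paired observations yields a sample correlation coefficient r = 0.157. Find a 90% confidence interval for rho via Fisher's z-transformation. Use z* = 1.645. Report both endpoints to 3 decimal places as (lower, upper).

z_r = atanh(0.157) = 0.158309;  SE = 1/√(n−3) = 1/√99 = 0.100504
z-limits: 0.158309 ± 1.645·0.100504 = 0.158309 ± 0.165329 = [-0.007020, 0.323638]
ρ-limits: (tanh -0.007020, tanh 0.323638) = (-0.007, 0.313)

(-0.007, 0.313)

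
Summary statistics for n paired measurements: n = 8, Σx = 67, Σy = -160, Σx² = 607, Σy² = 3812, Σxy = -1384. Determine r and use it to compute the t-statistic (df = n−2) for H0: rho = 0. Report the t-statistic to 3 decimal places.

-0.667

Numerator: nΣxy − (Σx)(Σy) = 8·(-1384) − (67)(-160) = -352
Denominator: √[(nΣx²−(Σx)²)(nΣy²−(Σy)²)]
  nΣx²−(Σx)² = 8·607 − 4489 = 367;  nΣy²−(Σy)² = 8·3812 − 25600 = 4896
  √(367·4896) = √1796832 = 1340.4596
r = -352 / 1340.4596 = -0.2626
t = r·√(n−2)/√(1−r²) = -0.2626·√6 / √(1−0.068959) = -0.643236 / 0.964905 = -0.667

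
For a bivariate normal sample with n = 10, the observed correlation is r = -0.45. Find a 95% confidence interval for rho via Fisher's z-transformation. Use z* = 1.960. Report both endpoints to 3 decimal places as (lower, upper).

z_r = atanh(-0.45) = -0.484700;  SE = 1/√(n−3) = 1/√7 = 0.377964
z-limits: -0.484700 ± 1.960·0.377964 = -0.484700 ± 0.740809 = [-1.225509, 0.256109]
ρ-limits: (tanh -1.225509, tanh 0.256109) = (-0.841, 0.251)

(-0.841, 0.251)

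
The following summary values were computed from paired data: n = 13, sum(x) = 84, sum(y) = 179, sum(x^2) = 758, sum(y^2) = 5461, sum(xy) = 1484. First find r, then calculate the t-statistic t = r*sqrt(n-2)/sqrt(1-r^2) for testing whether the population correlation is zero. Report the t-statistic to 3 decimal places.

Numerator: nΣxy − (Σx)(Σy) = 13·1484 − (84)(179) = 4256
Denominator: √[(nΣx²−(Σx)²)(nΣy²−(Σy)²)]
  nΣx²−(Σx)² = 13·758 − 7056 = 2798;  nΣy²−(Σy)² = 13·5461 − 32041 = 38952
  √(2798·38952) = √108987696 = 10439.7172
r = 4256 / 10439.7172 = 0.4077
t = r·√(n−2)/√(1−r²) = 0.4077·√11 / √(1−0.166219) = 1.352188 / 0.913116 = 1.481

1.481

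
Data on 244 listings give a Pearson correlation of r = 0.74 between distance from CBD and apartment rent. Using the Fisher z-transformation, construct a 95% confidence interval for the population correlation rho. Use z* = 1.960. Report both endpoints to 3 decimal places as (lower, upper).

z_r = atanh(0.74) = 0.950479;  SE = 1/√(n−3) = 1/√241 = 0.064416
z-limits: 0.950479 ± 1.960·0.064416 = 0.950479 ± 0.126255 = [0.824224, 1.076734]
ρ-limits: (tanh 0.824224, tanh 1.076734) = (0.677, 0.792)

(0.677, 0.792)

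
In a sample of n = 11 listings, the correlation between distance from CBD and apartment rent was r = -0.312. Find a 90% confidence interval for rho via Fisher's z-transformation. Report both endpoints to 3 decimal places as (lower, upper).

(-0.718, 0.253)

z_r = atanh(-0.312) = -0.322760;  SE = 1/√(n−3) = 1/√8 = 0.353553
z-limits: -0.322760 ± 1.645·0.353553 = -0.322760 ± 0.581595 = [-0.904355, 0.258835]
ρ-limits: (tanh -0.904355, tanh 0.258835) = (-0.718, 0.253)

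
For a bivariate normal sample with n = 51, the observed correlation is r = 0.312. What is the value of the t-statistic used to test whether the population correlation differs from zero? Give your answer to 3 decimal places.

1 − r² = 1 − 0.097344 = 0.902656;  √(1−r²) = 0.950082
√(n−2) = √49 = 7.000000
t = r·√(n−2)/√(1−r²) = 0.312 · 7.000000 / 0.950082 = 2.299

2.299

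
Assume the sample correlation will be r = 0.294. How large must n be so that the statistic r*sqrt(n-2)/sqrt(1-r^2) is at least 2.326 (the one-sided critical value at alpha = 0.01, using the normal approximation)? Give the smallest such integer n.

60

r√(n−2)/√(1−r²) ≥ 2.326  ⇔  n−2 ≥ (2.326)²·(1−r²)/r²
(1−r²)/r² = (1−0.086436)/0.086436 = 10.5693
n ≥ 2 + 5.410276·10.5693 = 2 + 57.1828 = 59.1828
⌈59.1828⌉ = 60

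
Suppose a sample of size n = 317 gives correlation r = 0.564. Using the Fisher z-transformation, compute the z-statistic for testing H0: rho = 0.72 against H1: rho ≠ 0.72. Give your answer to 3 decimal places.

Fisher z: atanh(0.564) = 0.638680, atanh(0.72) = 0.907645
z = (z_r − z_0)·√(n−3) = (0.638680 − 0.907645)·√314 = -0.268965 · 17.720045 = -4.766

-4.766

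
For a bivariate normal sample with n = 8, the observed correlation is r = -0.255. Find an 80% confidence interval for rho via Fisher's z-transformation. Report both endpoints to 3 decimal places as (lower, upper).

z_r = atanh(-0.255) = -0.260753;  SE = 1/√(n−3) = 1/√5 = 0.447214
z-limits: -0.260753 ± 1.282·0.447214 = -0.260753 ± 0.573328 = [-0.834081, 0.312575]
ρ-limits: (tanh -0.834081, tanh 0.312575) = (-0.683, 0.303)

(-0.683, 0.303)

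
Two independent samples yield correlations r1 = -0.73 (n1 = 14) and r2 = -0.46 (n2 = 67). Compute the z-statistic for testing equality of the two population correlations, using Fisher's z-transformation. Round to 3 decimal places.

-1.322

Fisher z-transforms: z1 = atanh(-0.73) = -0.928727, z2 = atanh(-0.46) = -0.497311; difference d = -0.431416
Var(d) = 1/11 + 1/64 = 0.0909091 + 0.0156250 = 0.1065341
z = d/√Var(d) = -0.431416 / √0.1065341 = -0.431416 / 0.326396 = -1.322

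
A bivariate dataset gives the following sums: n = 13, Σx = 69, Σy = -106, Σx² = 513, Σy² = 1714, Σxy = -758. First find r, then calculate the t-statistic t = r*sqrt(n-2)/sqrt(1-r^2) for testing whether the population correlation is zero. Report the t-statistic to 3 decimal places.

-2.203

Numerator: nΣxy − (Σx)(Σy) = 13·(-758) − (69)(-106) = -2540
Denominator: √[(nΣx²−(Σx)²)(nΣy²−(Σy)²)]
  nΣx²−(Σx)² = 13·513 − 4761 = 1908;  nΣy²−(Σy)² = 13·1714 − 11236 = 11046
  √(1908·11046) = √21075768 = 4590.8352
r = -2540 / 4590.8352 = -0.5533
t = r·√(n−2)/√(1−r²) = -0.5533·√11 / √(1−0.306141) = -1.835088 / 0.832982 = -2.203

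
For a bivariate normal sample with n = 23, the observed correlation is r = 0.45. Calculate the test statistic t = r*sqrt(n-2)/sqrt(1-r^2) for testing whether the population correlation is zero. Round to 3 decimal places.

2.309

1 − r² = 1 − 0.2025 = 0.7975;  √(1−r²) = 0.893029
√(n−2) = √21 = 4.582576
t = r·√(n−2)/√(1−r²) = 0.45 · 4.582576 / 0.893029 = 2.309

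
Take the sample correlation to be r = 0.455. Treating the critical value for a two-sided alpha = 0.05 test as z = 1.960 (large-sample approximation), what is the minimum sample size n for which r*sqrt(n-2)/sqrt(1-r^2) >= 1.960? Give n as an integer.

17

r√(n−2)/√(1−r²) ≥ 1.960  ⇔  n−2 ≥ (1.960)²·(1−r²)/r²
(1−r²)/r² = (1−0.207025)/0.207025 = 3.8303
n ≥ 2 + 3.8416·3.8303 = 2 + 14.7145 = 16.7145
⌈16.7145⌉ = 17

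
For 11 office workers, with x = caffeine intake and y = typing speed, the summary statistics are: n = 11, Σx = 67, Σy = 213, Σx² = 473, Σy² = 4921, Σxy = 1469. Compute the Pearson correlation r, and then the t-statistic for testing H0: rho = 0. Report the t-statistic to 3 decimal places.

S_xy = nΣxy − ΣxΣy = 11·1469 − 67·213 = 16159 − 14271 = 1888
S_xx = nΣx² − (Σx)² = 11·473 − 67² = 5203 − 4489 = 714
S_yy = nΣy² − (Σy)² = 11·4921 − 213² = 54131 − 45369 = 8762
r = S_xy / √(S_xx·S_yy) = 1888 / √(714·8762) = 1888 / √6256068 = 1888 / 2501.2133 = 0.7548
t = r·√(n−2)/√(1−r²) = 0.7548·√9 / √(1−0.569723) = 2.264400 / 0.655955 = 3.452

3.452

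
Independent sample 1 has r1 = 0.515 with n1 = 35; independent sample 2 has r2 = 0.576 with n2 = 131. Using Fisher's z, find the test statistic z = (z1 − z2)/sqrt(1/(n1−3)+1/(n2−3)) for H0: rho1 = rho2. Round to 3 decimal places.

Fisher z-transforms: z1 = atanh(0.515) = 0.569511, z2 = atanh(0.576) = 0.656456; difference d = -0.086945
Var(d) = 1/32 + 1/128 = 0.0312500 + 0.0078125 = 0.0390625
z = d/√Var(d) = -0.086945 / √0.0390625 = -0.086945 / 0.197642 = -0.440

-0.440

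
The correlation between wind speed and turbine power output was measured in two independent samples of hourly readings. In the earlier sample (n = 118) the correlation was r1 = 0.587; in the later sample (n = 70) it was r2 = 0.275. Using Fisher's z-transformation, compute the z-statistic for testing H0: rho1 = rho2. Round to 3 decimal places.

Fisher z-transforms: z1 = atanh(0.587) = 0.673077, z2 = atanh(0.275) = 0.282265; difference d = 0.390812
Var(d) = 1/115 + 1/67 = 0.0086957 + 0.0149254 = 0.0236211
z = d/√Var(d) = 0.390812 / √0.0236211 = 0.390812 / 0.153692 = 2.543

2.543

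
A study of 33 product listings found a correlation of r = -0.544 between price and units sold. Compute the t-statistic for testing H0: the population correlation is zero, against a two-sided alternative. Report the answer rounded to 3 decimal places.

-3.610

1 − r² = 1 − 0.295936 = 0.704064;  √(1−r²) = 0.839085
√(n−2) = √31 = 5.567764
t = r·√(n−2)/√(1−r²) = -0.544 · 5.567764 / 0.839085 = -3.610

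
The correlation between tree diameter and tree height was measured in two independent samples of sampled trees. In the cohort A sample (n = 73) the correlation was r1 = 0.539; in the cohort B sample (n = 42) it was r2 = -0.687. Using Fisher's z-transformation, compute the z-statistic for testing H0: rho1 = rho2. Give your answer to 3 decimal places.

7.232

Fisher z-transforms: z1 = atanh(0.539) = 0.602745, z2 = atanh(-0.687) = -0.842252; difference d = 1.444997
Var(d) = 1/70 + 1/39 = 0.0142857 + 0.0256410 = 0.0399267
z = d/√Var(d) = 1.444997 / √0.0399267 = 1.444997 / 0.199817 = 7.232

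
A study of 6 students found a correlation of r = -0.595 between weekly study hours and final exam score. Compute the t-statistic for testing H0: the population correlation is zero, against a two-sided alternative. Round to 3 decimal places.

t = r·√(n−2) / √(1−r²) with r = -0.595, n = 6
  = -0.595·√4 / √(1 − 0.354025)
  = -0.595·2.000000 / 0.803726
  = -1.190000 / 0.803726 = -1.481

-1.481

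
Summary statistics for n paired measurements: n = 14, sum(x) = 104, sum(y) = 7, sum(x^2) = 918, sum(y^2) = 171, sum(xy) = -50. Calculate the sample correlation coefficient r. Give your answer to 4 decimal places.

S_xy = nΣxy − ΣxΣy = 14·(-50) − 104·7 = -700 − 728 = -1428
S_xx = nΣx² − (Σx)² = 14·918 − 104² = 12852 − 10816 = 2036
S_yy = nΣy² − (Σy)² = 14·171 − 7² = 2394 − 49 = 2345
r = S_xy / √(S_xx·S_yy) = -1428 / √(2036·2345) = -1428 / √4774420 = -1428 / 2185.0446 = -0.6535

-0.6535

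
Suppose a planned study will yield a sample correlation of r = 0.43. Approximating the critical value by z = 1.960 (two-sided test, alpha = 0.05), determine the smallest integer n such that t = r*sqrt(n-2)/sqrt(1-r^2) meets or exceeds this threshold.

Need r·√(n−2)/√(1−r²) ≥ 1.960
√(n−2) ≥ 1.960·√(1−0.1849) / 0.43 = 1.960·0.902829 / 0.43 = 4.1152
n−2 ≥ 16.9349  ⇒  n ≥ 18.9349
Smallest integer n = 19

19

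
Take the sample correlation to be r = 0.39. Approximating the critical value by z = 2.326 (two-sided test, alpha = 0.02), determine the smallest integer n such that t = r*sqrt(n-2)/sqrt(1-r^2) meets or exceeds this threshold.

Need r·√(n−2)/√(1−r²) ≥ 2.326
√(n−2) ≥ 2.326·√(1−0.1521) / 0.39 = 2.326·0.920815 / 0.39 = 5.4918
n−2 ≥ 30.1599  ⇒  n ≥ 32.1599
Smallest integer n = 33

33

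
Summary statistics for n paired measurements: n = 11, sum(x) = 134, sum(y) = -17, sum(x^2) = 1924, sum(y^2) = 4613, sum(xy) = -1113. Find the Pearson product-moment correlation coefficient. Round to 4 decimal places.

-0.7833

Numerator: nΣxy − (Σx)(Σy) = 11·(-1113) − (134)(-17) = -9965
Denominator: √[(nΣx²−(Σx)²)(nΣy²−(Σy)²)]
  nΣx²−(Σx)² = 11·1924 − 17956 = 3208;  nΣy²−(Σy)² = 11·4613 − 289 = 50454
  √(3208·50454) = √161856432 = 12722.2809
r = -9965 / 12722.2809 = -0.7833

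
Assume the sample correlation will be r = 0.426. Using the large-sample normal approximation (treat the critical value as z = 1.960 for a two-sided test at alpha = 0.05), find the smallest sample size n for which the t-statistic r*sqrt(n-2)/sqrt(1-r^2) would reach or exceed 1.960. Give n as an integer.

Need r·√(n−2)/√(1−r²) ≥ 1.960
√(n−2) ≥ 1.960·√(1−0.181476) / 0.426 = 1.960·0.904723 / 0.426 = 4.1626
n−2 ≥ 17.3272  ⇒  n ≥ 19.3272
Smallest integer n = 20

20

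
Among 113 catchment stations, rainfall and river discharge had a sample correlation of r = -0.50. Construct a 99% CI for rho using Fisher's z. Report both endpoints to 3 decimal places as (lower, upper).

(-0.661, -0.295)

Fisher z: z_r = atanh(r) = ½·ln((1+(-0.50))/(1−(-0.50))) = -0.549306
SE(z) = 1/√(n−3) = 1/√110 = 0.095346
99% ⇒ z* = 2.576; margin = 2.576·0.095346 = 0.245611
CI on z-scale: (-0.794917, -0.303695)
Back-transform: tanh(-0.794917) = -0.661185, tanh(-0.303695) = -0.294690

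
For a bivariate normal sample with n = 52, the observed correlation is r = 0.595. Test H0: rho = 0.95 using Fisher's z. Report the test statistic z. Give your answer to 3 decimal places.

-8.025

z_r = atanh(0.595) = 0.685371,  z_0 = atanh(0.95) = 1.831781
SE = 1/√(n−3) = 1/√49 = 0.142857
z = (z_r − z_0)/SE = (0.685371 − 1.831781) / 0.142857 = -1.146410 / 0.142857 = -8.025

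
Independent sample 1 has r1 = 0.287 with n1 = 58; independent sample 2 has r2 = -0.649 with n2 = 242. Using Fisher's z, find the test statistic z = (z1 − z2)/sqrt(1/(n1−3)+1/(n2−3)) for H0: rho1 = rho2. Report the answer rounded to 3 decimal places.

7.147

z1 = atanh(0.287) = 0.295294,  z2 = atanh(-0.649) = -0.773569
SE = √(1/(n1−3) + 1/(n2−3)) = √(1/55 + 1/239) = √(0.0181818 + 0.0041841) = √0.0223659 = 0.149552
z = (z1 − z2)/SE = (0.295294 − (-0.773569)) / 0.149552 = 1.068863 / 0.149552 = 7.147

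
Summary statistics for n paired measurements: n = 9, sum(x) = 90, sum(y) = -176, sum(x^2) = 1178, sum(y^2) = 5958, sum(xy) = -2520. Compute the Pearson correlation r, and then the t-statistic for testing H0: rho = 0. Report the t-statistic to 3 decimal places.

-5.759

S_xy = nΣxy − ΣxΣy = 9·(-2520) − 90·(-176) = -22680 − (-15840) = -6840
S_xx = nΣx² − (Σx)² = 9·1178 − 90² = 10602 − 8100 = 2502
S_yy = nΣy² − (Σy)² = 9·5958 − (-176)² = 53622 − 30976 = 22646
r = S_xy / √(S_xx·S_yy) = -6840 / √(2502·22646) = -6840 / √56660292 = -6840 / 7527.3031 = -0.9087
t = r·√(n−2)/√(1−r²) = -0.9087·√7 / √(1−0.825736) = -2.404194 / 0.417449 = -5.759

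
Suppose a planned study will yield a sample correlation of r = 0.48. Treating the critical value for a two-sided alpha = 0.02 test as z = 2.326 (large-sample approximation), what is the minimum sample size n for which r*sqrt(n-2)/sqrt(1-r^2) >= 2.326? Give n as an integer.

21

Need r·√(n−2)/√(1−r²) ≥ 2.326
√(n−2) ≥ 2.326·√(1−0.2304) / 0.48 = 2.326·0.877268 / 0.48 = 4.2511
n−2 ≥ 18.0719  ⇒  n ≥ 20.0719
Smallest integer n = 21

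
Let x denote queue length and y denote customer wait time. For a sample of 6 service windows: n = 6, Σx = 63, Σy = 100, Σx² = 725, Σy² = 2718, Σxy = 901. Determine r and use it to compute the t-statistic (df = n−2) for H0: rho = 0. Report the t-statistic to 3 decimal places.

Numerator: nΣxy − (Σx)(Σy) = 6·901 − (63)(100) = -894
Denominator: √[(nΣx²−(Σx)²)(nΣy²−(Σy)²)]
  nΣx²−(Σx)² = 6·725 − 3969 = 381;  nΣy²−(Σy)² = 6·2718 − 10000 = 6308
  √(381·6308) = √2403348 = 1550.2735
r = -894 / 1550.2735 = -0.5767
t = r·√(n−2)/√(1−r²) = -0.5767·√4 / √(1−0.332583) = -1.153400 / 0.816956 = -1.412

-1.412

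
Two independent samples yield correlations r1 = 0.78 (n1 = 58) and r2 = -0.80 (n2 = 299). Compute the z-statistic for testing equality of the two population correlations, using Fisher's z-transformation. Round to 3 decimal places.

z1 = atanh(0.78) = 1.045371,  z2 = atanh(-0.80) = -1.098612
SE = √(1/(n1−3) + 1/(n2−3)) = √(1/55 + 1/296) = √(0.0181818 + 0.0033784) = √0.0215602 = 0.146834
z = (z1 − z2)/SE = (1.045371 − (-1.098612)) / 0.146834 = 2.143983 / 0.146834 = 14.601

14.601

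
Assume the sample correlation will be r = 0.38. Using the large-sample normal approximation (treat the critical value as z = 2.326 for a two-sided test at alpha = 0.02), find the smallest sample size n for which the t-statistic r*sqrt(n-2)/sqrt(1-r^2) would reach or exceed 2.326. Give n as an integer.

35

r√(n−2)/√(1−r²) ≥ 2.326  ⇔  n−2 ≥ (2.326)²·(1−r²)/r²
(1−r²)/r² = (1−0.1444)/0.1444 = 5.9252
n ≥ 2 + 5.410276·5.9252 = 2 + 32.0570 = 34.0570
⌈34.0570⌉ = 35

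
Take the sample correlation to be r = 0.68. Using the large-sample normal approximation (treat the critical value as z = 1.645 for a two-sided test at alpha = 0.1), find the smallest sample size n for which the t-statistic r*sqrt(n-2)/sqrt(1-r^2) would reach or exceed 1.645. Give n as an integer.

6

r√(n−2)/√(1−r²) ≥ 1.645  ⇔  n−2 ≥ (1.645)²·(1−r²)/r²
(1−r²)/r² = (1−0.4624)/0.4624 = 1.1626
n ≥ 2 + 2.706025·1.1626 = 2 + 3.1460 = 5.1460
⌈5.1460⌉ = 6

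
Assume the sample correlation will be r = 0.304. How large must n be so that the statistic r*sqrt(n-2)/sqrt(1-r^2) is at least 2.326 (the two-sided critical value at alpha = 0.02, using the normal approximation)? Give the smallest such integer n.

r√(n−2)/√(1−r²) ≥ 2.326  ⇔  n−2 ≥ (2.326)²·(1−r²)/r²
(1−r²)/r² = (1−0.092416)/0.092416 = 9.8206
n ≥ 2 + 5.410276·9.8206 = 2 + 53.1322 = 55.1322
⌈55.1322⌉ = 56

56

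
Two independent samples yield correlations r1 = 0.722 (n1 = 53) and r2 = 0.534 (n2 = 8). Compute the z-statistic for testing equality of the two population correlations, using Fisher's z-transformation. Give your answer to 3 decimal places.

0.674

z1 = atanh(0.722) = 0.911810,  z2 = atanh(0.534) = 0.595724
SE = √(1/(n1−3) + 1/(n2−3)) = √(1/50 + 1/5) = √(0.0200000 + 0.2000000) = √0.2200000 = 0.469042
z = (z1 − z2)/SE = (0.911810 − 0.595724) / 0.469042 = 0.316086 / 0.469042 = 0.674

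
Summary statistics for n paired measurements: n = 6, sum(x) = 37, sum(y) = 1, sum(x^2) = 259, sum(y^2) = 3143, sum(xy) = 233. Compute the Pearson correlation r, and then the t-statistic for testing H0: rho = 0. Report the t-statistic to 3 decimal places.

2.128

S_xy = nΣxy − ΣxΣy = 6·233 − 37·1 = 1398 − 37 = 1361
S_xx = nΣx² − (Σx)² = 6·259 − 37² = 1554 − 1369 = 185
S_yy = nΣy² − (Σy)² = 6·3143 − 1² = 18858 − 1 = 18857
r = S_xy / √(S_xx·S_yy) = 1361 / √(185·18857) = 1361 / √3488545 = 1361 / 1867.7647 = 0.7287
t = r·√(n−2)/√(1−r²) = 0.7287·√4 / √(1−0.531004) = 1.457400 / 0.684833 = 2.128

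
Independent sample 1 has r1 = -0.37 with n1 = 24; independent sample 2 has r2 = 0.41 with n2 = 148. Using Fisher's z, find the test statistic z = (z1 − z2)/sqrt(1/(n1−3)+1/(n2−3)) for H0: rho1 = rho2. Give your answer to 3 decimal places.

-3.529

z1 = atanh(-0.37) = -0.388423,  z2 = atanh(0.41) = 0.435611
SE = √(1/(n1−3) + 1/(n2−3)) = √(1/21 + 1/145) = √(0.0476190 + 0.0068966) = √0.0545156 = 0.233486
z = (z1 − z2)/SE = (-0.388423 − 0.435611) / 0.233486 = -0.824034 / 0.233486 = -3.529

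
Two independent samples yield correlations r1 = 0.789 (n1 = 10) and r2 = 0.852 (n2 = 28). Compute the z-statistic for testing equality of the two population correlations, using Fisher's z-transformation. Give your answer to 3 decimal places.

-0.455

Fisher z-transforms: z1 = atanh(0.789) = 1.068777, z2 = atanh(0.852) = 1.263405; difference d = -0.194628
Var(d) = 1/7 + 1/25 = 0.1428571 + 0.0400000 = 0.1828571
z = d/√Var(d) = -0.194628 / √0.1828571 = -0.194628 / 0.427618 = -0.455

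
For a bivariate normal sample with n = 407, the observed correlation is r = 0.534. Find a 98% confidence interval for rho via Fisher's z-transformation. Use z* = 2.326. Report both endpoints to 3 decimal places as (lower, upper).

Fisher z: z_r = atanh(r) = ½·ln((1+0.534)/(1−0.534)) = 0.595724
SE(z) = 1/√(n−3) = 1/√404 = 0.049752
98% ⇒ z* = 2.326; margin = 2.326·0.049752 = 0.115723
CI on z-scale: (0.480001, 0.711447)
Back-transform: tanh(0.480001) = 0.446244, tanh(0.711447) = 0.611583

(0.446, 0.612)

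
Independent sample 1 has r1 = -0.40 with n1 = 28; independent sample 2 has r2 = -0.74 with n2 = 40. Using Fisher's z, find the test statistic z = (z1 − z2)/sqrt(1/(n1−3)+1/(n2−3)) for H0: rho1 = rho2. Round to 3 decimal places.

2.035

Fisher z-transforms: z1 = atanh(-0.40) = -0.423649, z2 = atanh(-0.74) = -0.950479; difference d = 0.526830
Var(d) = 1/25 + 1/37 = 0.0400000 + 0.0270270 = 0.0670270
z = d/√Var(d) = 0.526830 / √0.0670270 = 0.526830 / 0.258896 = 2.035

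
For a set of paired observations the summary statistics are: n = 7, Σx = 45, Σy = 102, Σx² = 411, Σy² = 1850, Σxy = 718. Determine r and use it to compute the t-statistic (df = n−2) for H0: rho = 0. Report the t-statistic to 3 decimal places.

S_xy = nΣxy − ΣxΣy = 7·718 − 45·102 = 5026 − 4590 = 436
S_xx = nΣx² − (Σx)² = 7·411 − 45² = 2877 − 2025 = 852
S_yy = nΣy² − (Σy)² = 7·1850 − 102² = 12950 − 10404 = 2546
r = S_xy / √(S_xx·S_yy) = 436 / √(852·2546) = 436 / √2169192 = 436 / 1472.8177 = 0.2960
t = r·√(n−2)/√(1−r²) = 0.2960·√5 / √(1−0.087616) = 0.661876 / 0.955188 = 0.693

0.693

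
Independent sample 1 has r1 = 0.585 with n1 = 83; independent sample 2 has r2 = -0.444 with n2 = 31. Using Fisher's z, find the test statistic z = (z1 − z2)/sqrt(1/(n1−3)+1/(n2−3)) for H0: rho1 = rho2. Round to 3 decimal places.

Fisher z-transforms: z1 = atanh(0.585) = 0.670031, z2 = atanh(-0.444) = -0.477202; difference d = 1.147233
Var(d) = 1/80 + 1/28 = 0.0125000 + 0.0357143 = 0.0482143
z = d/√Var(d) = 1.147233 / √0.0482143 = 1.147233 / 0.219578 = 5.225

5.225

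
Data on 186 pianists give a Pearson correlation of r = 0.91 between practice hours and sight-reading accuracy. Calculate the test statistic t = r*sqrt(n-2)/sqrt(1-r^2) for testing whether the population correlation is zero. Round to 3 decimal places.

29.772

1 − r² = 1 − 0.8281 = 0.1719;  √(1−r²) = 0.414608
√(n−2) = √184 = 13.564660
t = r·√(n−2)/√(1−r²) = 0.91 · 13.564660 / 0.414608 = 29.772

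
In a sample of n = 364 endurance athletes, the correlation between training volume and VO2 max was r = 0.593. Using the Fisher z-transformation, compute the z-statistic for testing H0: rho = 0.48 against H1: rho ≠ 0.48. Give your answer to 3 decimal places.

3.027

Fisher z: atanh(0.593) = 0.682281, atanh(0.48) = 0.522984
z = (z_r − z_0)·√(n−3) = (0.682281 − 0.522984)·√361 = 0.159297 · 19.000000 = 3.027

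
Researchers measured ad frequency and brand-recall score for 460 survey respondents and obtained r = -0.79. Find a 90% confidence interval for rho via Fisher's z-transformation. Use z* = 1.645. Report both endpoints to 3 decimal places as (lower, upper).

(-0.817, -0.759)

z_r = atanh(-0.79) = -1.071432;  SE = 1/√(n−3) = 1/√457 = 0.046778
z-limits: -1.071432 ± 1.645·0.046778 = -1.071432 ± 0.076950 = [-1.148382, -0.994482]
ρ-limits: (tanh -1.148382, tanh -0.994482) = (-0.817, -0.759)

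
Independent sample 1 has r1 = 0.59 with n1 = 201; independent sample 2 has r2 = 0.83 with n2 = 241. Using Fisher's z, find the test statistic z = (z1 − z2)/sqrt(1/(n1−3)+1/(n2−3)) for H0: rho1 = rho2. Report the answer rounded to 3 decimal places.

-5.307

Fisher z-transforms: z1 = atanh(0.59) = 0.677666, z2 = atanh(0.83) = 1.188136; difference d = -0.510470
Var(d) = 1/198 + 1/238 = 0.0050505 + 0.0042017 = 0.0092522
z = d/√Var(d) = -0.510470 / √0.0092522 = -0.510470 / 0.096188 = -5.307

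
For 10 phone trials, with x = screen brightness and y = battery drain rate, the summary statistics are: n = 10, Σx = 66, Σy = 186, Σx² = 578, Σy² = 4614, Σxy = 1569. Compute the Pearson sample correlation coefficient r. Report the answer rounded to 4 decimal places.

0.8420

S_xy = nΣxy − ΣxΣy = 10·1569 − 66·186 = 15690 − 12276 = 3414
S_xx = nΣx² − (Σx)² = 10·578 − 66² = 5780 − 4356 = 1424
S_yy = nΣy² − (Σy)² = 10·4614 − 186² = 46140 − 34596 = 11544
r = S_xy / √(S_xx·S_yy) = 3414 / √(1424·11544) = 3414 / √16438656 = 3414 / 4054.4612 = 0.8420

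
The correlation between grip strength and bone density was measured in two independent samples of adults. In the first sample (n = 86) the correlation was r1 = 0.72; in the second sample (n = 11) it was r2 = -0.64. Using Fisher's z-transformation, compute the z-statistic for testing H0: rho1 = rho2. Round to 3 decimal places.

4.500

z1 = atanh(0.72) = 0.907645,  z2 = atanh(-0.64) = -0.758174
SE = √(1/(n1−3) + 1/(n2−3)) = √(1/83 + 1/8) = √(0.0120482 + 0.1250000) = √0.1370482 = 0.370200
z = (z1 − z2)/SE = (0.907645 − (-0.758174)) / 0.370200 = 1.665819 / 0.370200 = 4.500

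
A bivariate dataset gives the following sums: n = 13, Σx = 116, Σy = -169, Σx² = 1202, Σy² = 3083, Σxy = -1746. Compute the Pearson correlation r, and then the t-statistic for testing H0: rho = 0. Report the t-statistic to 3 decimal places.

Numerator: nΣxy − (Σx)(Σy) = 13·(-1746) − (116)(-169) = -3094
Denominator: √[(nΣx²−(Σx)²)(nΣy²−(Σy)²)]
  nΣx²−(Σx)² = 13·1202 − 13456 = 2170;  nΣy²−(Σy)² = 13·3083 − 28561 = 11518
  √(2170·11518) = √24994060 = 4999.4060
r = -3094 / 4999.4060 = -0.6189
t = r·√(n−2)/√(1−r²) = -0.6189·√11 / √(1−0.383037) = -2.052659 / 0.785470 = -2.613

-2.613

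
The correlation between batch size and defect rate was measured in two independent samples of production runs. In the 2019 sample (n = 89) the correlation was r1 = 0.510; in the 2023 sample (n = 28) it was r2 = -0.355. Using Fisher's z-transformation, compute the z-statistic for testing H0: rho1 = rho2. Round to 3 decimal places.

4.110

Fisher z-transforms: z1 = atanh(0.510) = 0.562730, z2 = atanh(-0.355) = -0.371153; difference d = 0.933883
Var(d) = 1/86 + 1/25 = 0.0116279 + 0.0400000 = 0.0516279
z = d/√Var(d) = 0.933883 / √0.0516279 = 0.933883 / 0.227218 = 4.110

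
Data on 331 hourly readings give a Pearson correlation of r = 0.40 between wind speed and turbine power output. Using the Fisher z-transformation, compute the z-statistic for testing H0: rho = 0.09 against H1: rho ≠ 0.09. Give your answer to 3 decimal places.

Fisher z: atanh(0.40) = 0.423649, atanh(0.09) = 0.090244
z = (z_r − z_0)·√(n−3) = (0.423649 − 0.090244)·√328 = 0.333405 · 18.110770 = 6.038

6.038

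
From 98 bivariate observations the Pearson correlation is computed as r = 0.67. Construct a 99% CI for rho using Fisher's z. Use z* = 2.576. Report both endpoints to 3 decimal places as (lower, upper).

z_r = atanh(0.67) = 0.810743;  SE = 1/√(n−3) = 1/√95 = 0.102598
z-limits: 0.810743 ± 2.576·0.102598 = 0.810743 ± 0.264292 = [0.546451, 1.075035]
ρ-limits: (tanh 0.546451, tanh 1.075035) = (0.498, 0.791)

(0.498, 0.791)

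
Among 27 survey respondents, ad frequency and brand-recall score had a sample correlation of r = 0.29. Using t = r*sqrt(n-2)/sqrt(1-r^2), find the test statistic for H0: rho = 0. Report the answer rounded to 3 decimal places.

1.515

t = r·√(n−2) / √(1−r²) with r = 0.29, n = 27
  = 0.29·√25 / √(1 − 0.0841)
  = 0.29·5.000000 / 0.957027
  = 1.450000 / 0.957027 = 1.515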